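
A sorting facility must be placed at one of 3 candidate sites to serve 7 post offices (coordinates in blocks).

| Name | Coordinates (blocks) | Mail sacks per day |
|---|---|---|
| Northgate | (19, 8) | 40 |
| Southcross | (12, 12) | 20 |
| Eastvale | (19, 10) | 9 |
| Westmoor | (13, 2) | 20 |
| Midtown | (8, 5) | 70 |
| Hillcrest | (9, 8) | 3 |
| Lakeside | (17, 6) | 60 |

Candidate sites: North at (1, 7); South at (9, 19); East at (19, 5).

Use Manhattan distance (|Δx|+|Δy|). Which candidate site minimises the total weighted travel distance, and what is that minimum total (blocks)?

Total weighted distance at each candidate:
  North (1, 7): total = 3286
  South (9, 19): total = 3974
  East (19, 5): total = 1614
Minimum is at East with total 1614 blocks.

East, total 1614 blocks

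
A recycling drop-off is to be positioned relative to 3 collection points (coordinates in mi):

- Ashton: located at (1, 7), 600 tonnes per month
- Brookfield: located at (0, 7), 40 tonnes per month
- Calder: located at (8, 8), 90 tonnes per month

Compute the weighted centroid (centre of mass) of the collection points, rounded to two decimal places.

The minimiser of Σwᵢ‖p−pᵢ‖² is the weighted centroid p* = (Σwᵢpᵢ)/(Σwᵢ).
Σwᵢ = 730.
Σwᵢxᵢ = 600·1 + 40·0 + 90·8 = 1320.
Σwᵢyᵢ = 600·7 + 40·7 + 90·8 = 5200.
x* = 1320/730 = 1.81, y* = 5200/730 = 7.12.

(1.81, 7.12)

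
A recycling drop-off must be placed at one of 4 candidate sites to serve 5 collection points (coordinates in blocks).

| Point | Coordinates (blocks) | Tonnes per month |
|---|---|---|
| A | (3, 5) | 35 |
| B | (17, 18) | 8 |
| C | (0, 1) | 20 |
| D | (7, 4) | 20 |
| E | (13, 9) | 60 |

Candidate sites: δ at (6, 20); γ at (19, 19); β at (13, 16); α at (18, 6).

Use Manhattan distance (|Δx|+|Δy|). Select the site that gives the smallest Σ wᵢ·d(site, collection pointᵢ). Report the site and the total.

α, total 1864 blocks

Total weighted distance at each candidate:
  δ (6, 20): total = 2654
  γ (19, 19): total = 3314
  β (13, 16): total = 2123
  α (18, 6): total = 1864
Minimum is at α with total 1864 blocks.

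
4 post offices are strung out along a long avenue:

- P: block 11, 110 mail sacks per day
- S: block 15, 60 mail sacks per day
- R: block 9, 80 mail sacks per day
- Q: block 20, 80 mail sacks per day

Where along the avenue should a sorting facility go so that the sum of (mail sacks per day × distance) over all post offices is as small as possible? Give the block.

For a sum of weighted absolute distances on a line, the optimum is the weighted median (not the mean). Total weight W = 330; half-weight = 165.
Sort by position and accumulate weight:
  block 9 (R, w=80) → cum 80
  block 11 (P, w=110) → cum 190  ≥ 165 → median here
  block 15 (S, w=60) → cum 250
  block 20 (Q, w=80) → cum 330
Optimal location: block 11.

x = 11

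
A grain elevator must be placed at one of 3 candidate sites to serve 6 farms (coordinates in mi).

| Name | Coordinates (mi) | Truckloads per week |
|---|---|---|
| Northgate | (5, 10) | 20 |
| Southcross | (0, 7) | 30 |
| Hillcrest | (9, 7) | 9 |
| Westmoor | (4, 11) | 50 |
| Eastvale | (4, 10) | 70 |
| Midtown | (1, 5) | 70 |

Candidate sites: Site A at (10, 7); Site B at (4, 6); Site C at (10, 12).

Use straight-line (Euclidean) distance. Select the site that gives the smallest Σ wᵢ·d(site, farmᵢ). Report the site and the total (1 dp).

Site B, total 1003.4 mi

Total weighted distance at each candidate:
  Site A (10, 7): total = 1901.1
  Site B (4, 6): total = 1003.4
  Site C (10, 12): total = 2034.0
Minimum is at Site B with total 1003.4 mi.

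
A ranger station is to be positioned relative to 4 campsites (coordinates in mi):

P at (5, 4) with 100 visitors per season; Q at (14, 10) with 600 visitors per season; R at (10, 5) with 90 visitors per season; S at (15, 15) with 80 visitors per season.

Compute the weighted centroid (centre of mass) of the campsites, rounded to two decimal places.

(12.64, 9.25)

The minimiser of Σwᵢ‖p−pᵢ‖² is the weighted centroid p* = (Σwᵢpᵢ)/(Σwᵢ).
Σwᵢ = 870.
Σwᵢxᵢ = 100·5 + 600·14 + 90·10 + 80·15 = 11000.
Σwᵢyᵢ = 100·4 + 600·10 + 90·5 + 80·15 = 8050.
x* = 11000/870 = 12.64, y* = 8050/870 = 9.25.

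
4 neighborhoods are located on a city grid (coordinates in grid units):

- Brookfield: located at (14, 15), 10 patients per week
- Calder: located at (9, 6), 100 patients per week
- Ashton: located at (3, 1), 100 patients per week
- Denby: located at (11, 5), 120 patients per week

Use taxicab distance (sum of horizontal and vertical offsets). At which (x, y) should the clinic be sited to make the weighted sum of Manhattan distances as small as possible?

Manhattan distance separates: Σwᵢ(|x−xᵢ|+|y−yᵢ|) = Σwᵢ|x−xᵢ| + Σwᵢ|y−yᵢ|, so x and y are optimised independently as 1-D weighted medians.
Total weight W = 330; half = 165.
x-coordinate, sorted with cumulative weight:
  x=3 (Ashton, w=100) cum 100
  x=9 (Calder, w=100) cum 200  ← median
  x=11 (Denby, w=120) cum 320
  x=14 (Brookfield, w=10) cum 330
⇒ x* = 9
y-coordinate, sorted with cumulative weight:
  y=1 (Ashton, w=100) cum 100
  y=5 (Denby, w=120) cum 220  ← median
  y=6 (Calder, w=100) cum 320
  y=15 (Brookfield, w=10) cum 330
⇒ y* = 5

(9, 5)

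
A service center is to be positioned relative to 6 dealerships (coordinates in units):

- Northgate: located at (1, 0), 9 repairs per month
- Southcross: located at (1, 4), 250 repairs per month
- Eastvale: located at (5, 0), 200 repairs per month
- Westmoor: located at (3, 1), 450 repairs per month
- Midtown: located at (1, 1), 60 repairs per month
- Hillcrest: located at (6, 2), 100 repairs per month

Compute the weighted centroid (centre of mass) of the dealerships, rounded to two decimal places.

(3.06, 1.60)

The minimiser of Σwᵢ‖p−pᵢ‖² is the weighted centroid p* = (Σwᵢpᵢ)/(Σwᵢ).
Σwᵢ = 1069.
Σwᵢxᵢ = 9·1 + 250·1 + 200·5 + 450·3 + 60·1 + 100·6 = 3269.
Σwᵢyᵢ = 9·0 + 250·4 + 200·0 + 450·1 + 60·1 + 100·2 = 1710.
x* = 3269/1069 = 3.06, y* = 1710/1069 = 1.60.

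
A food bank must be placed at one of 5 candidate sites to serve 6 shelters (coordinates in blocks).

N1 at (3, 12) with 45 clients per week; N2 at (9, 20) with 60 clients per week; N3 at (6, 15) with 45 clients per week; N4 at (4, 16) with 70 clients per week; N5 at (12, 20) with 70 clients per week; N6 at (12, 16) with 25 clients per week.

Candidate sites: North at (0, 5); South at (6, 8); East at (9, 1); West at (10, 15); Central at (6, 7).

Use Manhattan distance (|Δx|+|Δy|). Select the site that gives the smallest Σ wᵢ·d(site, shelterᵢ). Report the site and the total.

West, total 2045 blocks

Total weighted distance at each candidate:
  North (0, 5): total = 6125
  South (6, 8): total = 3840
  East (9, 1): total = 6060
  West (10, 15): total = 2045
  Central (6, 7): total = 4155
Minimum is at West with total 2045 blocks.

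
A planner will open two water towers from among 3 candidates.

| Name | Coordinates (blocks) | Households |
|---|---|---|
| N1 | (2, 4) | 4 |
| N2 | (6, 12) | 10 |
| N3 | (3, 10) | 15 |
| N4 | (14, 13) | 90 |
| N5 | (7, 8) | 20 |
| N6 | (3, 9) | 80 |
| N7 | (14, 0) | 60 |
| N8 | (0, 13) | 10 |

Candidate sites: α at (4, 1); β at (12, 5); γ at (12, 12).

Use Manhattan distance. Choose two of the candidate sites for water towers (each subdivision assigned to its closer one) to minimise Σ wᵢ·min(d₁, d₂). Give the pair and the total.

{α, γ}, total 2190

Evaluate every pair (each demand assigned to the nearer of the two):
  {α, γ}: total = 2190
  {β, γ}: total = 2209
  {α, β}: total = 2660
Best pair: {α, γ} with total 2190.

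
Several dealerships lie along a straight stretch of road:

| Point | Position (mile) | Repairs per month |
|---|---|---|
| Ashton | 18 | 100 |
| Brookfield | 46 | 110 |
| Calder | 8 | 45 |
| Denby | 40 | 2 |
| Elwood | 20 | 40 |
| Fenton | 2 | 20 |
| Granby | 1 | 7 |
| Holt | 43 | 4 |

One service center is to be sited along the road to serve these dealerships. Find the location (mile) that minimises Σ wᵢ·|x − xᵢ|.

x = 18

For a sum of weighted absolute distances on a line, the optimum is the weighted median (not the mean). Total weight W = 328; half-weight = 164.
Sort by position and accumulate weight:
  mile 1 (Granby, w=7) → cum 7
  mile 2 (Fenton, w=20) → cum 27
  mile 8 (Calder, w=45) → cum 72
  mile 18 (Ashton, w=100) → cum 172  ≥ 164 → median here
  mile 20 (Elwood, w=40) → cum 212
  mile 40 (Denby, w=2) → cum 214
  mile 43 (Holt, w=4) → cum 218
  mile 46 (Brookfield, w=110) → cum 328
Optimal location: mile 18.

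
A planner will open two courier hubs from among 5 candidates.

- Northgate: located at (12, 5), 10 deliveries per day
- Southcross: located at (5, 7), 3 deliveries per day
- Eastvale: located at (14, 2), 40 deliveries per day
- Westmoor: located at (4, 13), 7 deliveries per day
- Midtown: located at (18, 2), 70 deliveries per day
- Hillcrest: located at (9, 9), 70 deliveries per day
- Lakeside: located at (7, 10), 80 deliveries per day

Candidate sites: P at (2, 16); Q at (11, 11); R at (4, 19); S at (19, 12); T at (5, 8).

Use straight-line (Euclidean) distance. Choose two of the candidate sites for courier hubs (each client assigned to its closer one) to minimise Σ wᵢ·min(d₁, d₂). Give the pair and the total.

Evaluate every pair (each demand assigned to the nearer of the two):
  {Q, T}: total = 1701.4
  {Q, S}: total = 1744.2
  {S, T}: total = 1765.9
  {P, Q}: total = 1813.1
  {Q, R}: total = 1829.9
  {P, T}: total = 2054.2
  {R, T}: total = 2064.7
  {P, S}: total = 2621.2
  {R, S}: total = 2817.6
  {P, R}: total = 3745.9
Best pair: {Q, T} with total 1701.4.

{Q, T}, total 1701.4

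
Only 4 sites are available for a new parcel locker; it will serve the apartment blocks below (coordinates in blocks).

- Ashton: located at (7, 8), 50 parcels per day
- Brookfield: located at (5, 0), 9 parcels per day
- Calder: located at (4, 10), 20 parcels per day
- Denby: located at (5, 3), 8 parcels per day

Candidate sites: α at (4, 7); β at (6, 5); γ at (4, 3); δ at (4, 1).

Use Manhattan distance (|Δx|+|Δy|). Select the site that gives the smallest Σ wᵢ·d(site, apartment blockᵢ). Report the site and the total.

α, total 372 blocks

Total weighted distance at each candidate:
  α (4, 7): total = 372
  β (6, 5): total = 418
  γ (4, 3): total = 584
  δ (4, 1): total = 722
Minimum is at α with total 372 blocks.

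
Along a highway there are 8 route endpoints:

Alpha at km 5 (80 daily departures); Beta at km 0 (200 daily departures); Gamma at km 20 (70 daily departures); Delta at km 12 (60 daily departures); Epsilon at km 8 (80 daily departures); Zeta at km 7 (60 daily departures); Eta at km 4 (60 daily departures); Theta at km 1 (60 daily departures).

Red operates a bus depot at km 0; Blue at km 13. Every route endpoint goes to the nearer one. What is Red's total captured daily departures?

The indifferent point is the midpoint (0+13)/2 = 6.5; route endpoints left of it (closer to Red at 0) go to Red, those right go to Blue.
  Beta at 0 (w=200) → Red
  Theta at 1 (w=60) → Red
  Eta at 4 (w=60) → Red
  Alpha at 5 (w=80) → Red
  Zeta at 7 (w=60) → Blue
  Epsilon at 8 (w=80) → Blue
  Delta at 12 (w=60) → Blue
  Gamma at 20 (w=70) → Blue
Red captures 400; Blue captures 270.

400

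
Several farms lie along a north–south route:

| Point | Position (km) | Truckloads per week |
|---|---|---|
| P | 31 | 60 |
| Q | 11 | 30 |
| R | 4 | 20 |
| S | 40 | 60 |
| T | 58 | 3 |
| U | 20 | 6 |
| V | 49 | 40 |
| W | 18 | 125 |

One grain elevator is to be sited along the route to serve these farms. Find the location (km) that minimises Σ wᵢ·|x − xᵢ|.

x = 18

For a sum of weighted absolute distances on a line, the optimum is the weighted median (not the mean). Total weight W = 344; half-weight = 172.
Sort by position and accumulate weight:
  km 4 (R, w=20) → cum 20
  km 11 (Q, w=30) → cum 50
  km 18 (W, w=125) → cum 175  ≥ 172 → median here
  km 20 (U, w=6) → cum 181
  km 31 (P, w=60) → cum 241
  km 40 (S, w=60) → cum 301
  km 49 (V, w=40) → cum 341
  km 58 (T, w=3) → cum 344
Optimal location: km 18.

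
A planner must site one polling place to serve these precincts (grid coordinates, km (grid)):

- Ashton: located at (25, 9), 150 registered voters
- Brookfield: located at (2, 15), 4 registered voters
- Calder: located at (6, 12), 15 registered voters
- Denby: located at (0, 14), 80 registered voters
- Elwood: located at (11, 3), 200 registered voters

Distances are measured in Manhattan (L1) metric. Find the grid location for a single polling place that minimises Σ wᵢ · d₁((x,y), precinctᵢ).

Manhattan distance separates: Σwᵢ(|x−xᵢ|+|y−yᵢ|) = Σwᵢ|x−xᵢ| + Σwᵢ|y−yᵢ|, so x and y are optimised independently as 1-D weighted medians.
Total weight W = 449; half = 224.5.
x-coordinate, sorted with cumulative weight:
  x=0 (Denby, w=80) cum 80
  x=2 (Brookfield, w=4) cum 84
  x=6 (Calder, w=15) cum 99
  x=11 (Elwood, w=200) cum 299  ← median
  x=25 (Ashton, w=150) cum 449
⇒ x* = 11
y-coordinate, sorted with cumulative weight:
  y=3 (Elwood, w=200) cum 200
  y=9 (Ashton, w=150) cum 350  ← median
  y=12 (Calder, w=15) cum 365
  y=14 (Denby, w=80) cum 445
  y=15 (Brookfield, w=4) cum 449
⇒ y* = 9

(11, 9)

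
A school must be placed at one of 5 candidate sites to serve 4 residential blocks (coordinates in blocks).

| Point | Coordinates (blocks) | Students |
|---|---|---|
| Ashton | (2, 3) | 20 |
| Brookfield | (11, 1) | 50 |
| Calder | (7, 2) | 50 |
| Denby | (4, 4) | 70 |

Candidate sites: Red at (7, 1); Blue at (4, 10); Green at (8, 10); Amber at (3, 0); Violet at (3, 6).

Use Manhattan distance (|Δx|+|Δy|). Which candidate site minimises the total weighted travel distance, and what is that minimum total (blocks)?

Total weighted distance at each candidate:
  Red (7, 1): total = 810
  Blue (4, 10): total = 1950
  Green (8, 10): total = 2010
  Amber (3, 0): total = 1180
  Violet (3, 6): total = 1340
Minimum is at Red with total 810 blocks.

Red, total 810 blocks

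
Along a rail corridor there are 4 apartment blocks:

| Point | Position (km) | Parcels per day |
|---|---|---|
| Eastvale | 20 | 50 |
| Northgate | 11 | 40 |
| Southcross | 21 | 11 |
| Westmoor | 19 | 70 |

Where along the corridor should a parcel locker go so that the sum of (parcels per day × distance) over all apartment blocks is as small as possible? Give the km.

For a sum of weighted absolute distances on a line, the optimum is the weighted median (not the mean). Total weight W = 171; half-weight = 85.5.
Sort by position and accumulate weight:
  km 11 (Northgate, w=40) → cum 40
  km 19 (Westmoor, w=70) → cum 110  ≥ 85.5 → median here
  km 20 (Eastvale, w=50) → cum 160
  km 21 (Southcross, w=11) → cum 171
Optimal location: km 19.

x = 19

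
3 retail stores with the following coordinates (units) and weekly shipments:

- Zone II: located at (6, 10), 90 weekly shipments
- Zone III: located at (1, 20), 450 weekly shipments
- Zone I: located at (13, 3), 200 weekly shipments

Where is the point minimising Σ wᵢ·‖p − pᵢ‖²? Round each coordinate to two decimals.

The minimiser of Σwᵢ‖p−pᵢ‖² is the weighted centroid p* = (Σwᵢpᵢ)/(Σwᵢ).
Σwᵢ = 740.
Σwᵢxᵢ = 90·6 + 450·1 + 200·13 = 3590.
Σwᵢyᵢ = 90·10 + 450·20 + 200·3 = 10500.
x* = 3590/740 = 4.85, y* = 10500/740 = 14.19.

(4.85, 14.19)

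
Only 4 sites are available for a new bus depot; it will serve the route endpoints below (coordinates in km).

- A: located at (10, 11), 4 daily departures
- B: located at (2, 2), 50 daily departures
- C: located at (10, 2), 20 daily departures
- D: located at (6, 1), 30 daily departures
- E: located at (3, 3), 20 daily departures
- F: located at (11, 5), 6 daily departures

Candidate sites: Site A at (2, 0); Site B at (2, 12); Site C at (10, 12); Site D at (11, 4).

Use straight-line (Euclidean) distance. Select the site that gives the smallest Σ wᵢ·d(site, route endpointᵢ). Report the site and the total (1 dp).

Total weighted distance at each candidate:
  Site A (2, 0): total = 568.0
  Site B (2, 12): total = 1389.0
  Site C (10, 12): total = 1465.9
  Site D (11, 4): total = 876.2
Minimum is at Site A with total 568.0 km.

Site A, total 568.0 km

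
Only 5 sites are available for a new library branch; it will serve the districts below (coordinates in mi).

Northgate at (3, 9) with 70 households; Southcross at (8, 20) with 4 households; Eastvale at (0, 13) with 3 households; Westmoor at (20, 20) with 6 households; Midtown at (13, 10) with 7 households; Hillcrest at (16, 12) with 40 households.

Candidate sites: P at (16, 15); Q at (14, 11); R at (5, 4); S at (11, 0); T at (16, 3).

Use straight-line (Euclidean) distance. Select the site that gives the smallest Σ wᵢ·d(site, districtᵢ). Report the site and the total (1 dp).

Total weighted distance at each candidate:
  P (16, 15): total = 1287.6
  Q (14, 11): total = 1032.6
  R (5, 4): total = 1218.6
  S (11, 0): total = 1697.9
  T (16, 3): total = 1652.1
Minimum is at Q with total 1032.6 mi.

Q, total 1032.6 mi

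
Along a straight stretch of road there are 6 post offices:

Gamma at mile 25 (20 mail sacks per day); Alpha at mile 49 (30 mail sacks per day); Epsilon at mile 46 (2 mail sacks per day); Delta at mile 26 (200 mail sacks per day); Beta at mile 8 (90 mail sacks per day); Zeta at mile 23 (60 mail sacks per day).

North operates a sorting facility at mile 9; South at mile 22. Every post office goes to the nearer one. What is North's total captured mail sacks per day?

90

The indifferent point is the midpoint (9+22)/2 = 15.5; post offices left of it (closer to North at 9) go to North, those right go to South.
  Beta at 8 (w=90) → North
  Zeta at 23 (w=60) → South
  Gamma at 25 (w=20) → South
  Delta at 26 (w=200) → South
  Epsilon at 46 (w=2) → South
  Alpha at 49 (w=30) → South
North captures 90; South captures 312.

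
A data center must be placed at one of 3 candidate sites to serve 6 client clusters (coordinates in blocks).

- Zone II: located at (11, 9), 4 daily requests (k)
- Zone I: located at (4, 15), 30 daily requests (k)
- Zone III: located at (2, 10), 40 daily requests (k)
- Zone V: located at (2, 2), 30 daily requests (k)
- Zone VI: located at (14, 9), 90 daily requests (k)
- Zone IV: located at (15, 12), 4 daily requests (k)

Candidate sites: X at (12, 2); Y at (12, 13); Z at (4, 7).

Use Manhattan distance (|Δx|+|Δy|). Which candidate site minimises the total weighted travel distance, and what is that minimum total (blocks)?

Z, total 1830 blocks

Total weighted distance at each candidate:
  X (12, 2): total = 2544
  Y (12, 13): total = 2026
  Z (4, 7): total = 1830
Minimum is at Z with total 1830 blocks.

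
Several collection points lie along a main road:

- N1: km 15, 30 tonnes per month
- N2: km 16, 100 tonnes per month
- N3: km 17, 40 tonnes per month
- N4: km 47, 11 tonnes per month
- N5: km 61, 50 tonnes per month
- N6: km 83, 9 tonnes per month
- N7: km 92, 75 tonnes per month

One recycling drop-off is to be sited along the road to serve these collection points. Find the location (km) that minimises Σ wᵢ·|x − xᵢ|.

x = 17

For a sum of weighted absolute distances on a line, the optimum is the weighted median (not the mean). Total weight W = 315; half-weight = 157.5.
Sort by position and accumulate weight:
  km 15 (N1, w=30) → cum 30
  km 16 (N2, w=100) → cum 130
  km 17 (N3, w=40) → cum 170  ≥ 157.5 → median here
  km 47 (N4, w=11) → cum 181
  km 61 (N5, w=50) → cum 231
  km 83 (N6, w=9) → cum 240
  km 92 (N7, w=75) → cum 315
Optimal location: km 17.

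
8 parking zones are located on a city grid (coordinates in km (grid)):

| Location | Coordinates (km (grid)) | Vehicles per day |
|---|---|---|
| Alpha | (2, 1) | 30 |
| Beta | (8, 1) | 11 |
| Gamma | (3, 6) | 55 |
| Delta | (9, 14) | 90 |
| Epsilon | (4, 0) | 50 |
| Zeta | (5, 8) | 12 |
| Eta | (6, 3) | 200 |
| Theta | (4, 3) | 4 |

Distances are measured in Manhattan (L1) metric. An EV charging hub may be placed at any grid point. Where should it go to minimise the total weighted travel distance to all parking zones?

Manhattan distance separates: Σwᵢ(|x−xᵢ|+|y−yᵢ|) = Σwᵢ|x−xᵢ| + Σwᵢ|y−yᵢ|, so x and y are optimised independently as 1-D weighted medians.
Total weight W = 452; half = 226.
x-coordinate, sorted with cumulative weight:
  x=2 (Alpha, w=30) cum 30
  x=3 (Gamma, w=55) cum 85
  x=4 (Epsilon, w=50) cum 135
  x=4 (Theta, w=4) cum 139
  x=5 (Zeta, w=12) cum 151
  x=6 (Eta, w=200) cum 351  ← median
  x=8 (Beta, w=11) cum 362
  x=9 (Delta, w=90) cum 452
⇒ x* = 6
y-coordinate, sorted with cumulative weight:
  y=0 (Epsilon, w=50) cum 50
  y=1 (Alpha, w=30) cum 80
  y=1 (Beta, w=11) cum 91
  y=3 (Eta, w=200) cum 291  ← median
  y=3 (Theta, w=4) cum 295
  y=6 (Gamma, w=55) cum 350
  y=8 (Zeta, w=12) cum 362
  y=14 (Delta, w=90) cum 452
⇒ y* = 3

(6, 3)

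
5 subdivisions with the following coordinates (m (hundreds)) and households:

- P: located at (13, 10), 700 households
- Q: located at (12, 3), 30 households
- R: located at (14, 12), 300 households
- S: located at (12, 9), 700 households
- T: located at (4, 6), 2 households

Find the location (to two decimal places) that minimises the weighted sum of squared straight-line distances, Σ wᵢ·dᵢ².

(12.74, 9.82)

The minimiser of Σwᵢ‖p−pᵢ‖² is the weighted centroid p* = (Σwᵢpᵢ)/(Σwᵢ).
Σwᵢ = 1732.
Σwᵢxᵢ = 700·13 + 30·12 + 300·14 + 700·12 + 2·4 = 22068.
Σwᵢyᵢ = 700·10 + 30·3 + 300·12 + 700·9 + 2·6 = 17002.
x* = 22068/1732 = 12.74, y* = 17002/1732 = 9.82.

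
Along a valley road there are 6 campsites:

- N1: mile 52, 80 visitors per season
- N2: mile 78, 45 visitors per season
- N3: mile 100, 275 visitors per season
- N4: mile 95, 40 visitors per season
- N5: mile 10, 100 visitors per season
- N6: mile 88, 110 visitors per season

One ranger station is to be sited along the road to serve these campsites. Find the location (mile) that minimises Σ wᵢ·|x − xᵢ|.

For a sum of weighted absolute distances on a line, the optimum is the weighted median (not the mean). Total weight W = 650; half-weight = 325.
Sort by position and accumulate weight:
  mile 10 (N5, w=100) → cum 100
  mile 52 (N1, w=80) → cum 180
  mile 78 (N2, w=45) → cum 225
  mile 88 (N6, w=110) → cum 335  ≥ 325 → median here
  mile 95 (N4, w=40) → cum 375
  mile 100 (N3, w=275) → cum 650
Optimal location: mile 88.

x = 88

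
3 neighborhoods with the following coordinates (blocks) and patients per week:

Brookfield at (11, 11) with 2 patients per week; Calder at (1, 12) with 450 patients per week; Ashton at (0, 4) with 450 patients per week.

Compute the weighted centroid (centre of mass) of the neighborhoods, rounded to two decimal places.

(0.52, 8.01)

The minimiser of Σwᵢ‖p−pᵢ‖² is the weighted centroid p* = (Σwᵢpᵢ)/(Σwᵢ).
Σwᵢ = 902.
Σwᵢxᵢ = 2·11 + 450·1 + 450·0 = 472.
Σwᵢyᵢ = 2·11 + 450·12 + 450·4 = 7222.
x* = 472/902 = 0.52, y* = 7222/902 = 8.01.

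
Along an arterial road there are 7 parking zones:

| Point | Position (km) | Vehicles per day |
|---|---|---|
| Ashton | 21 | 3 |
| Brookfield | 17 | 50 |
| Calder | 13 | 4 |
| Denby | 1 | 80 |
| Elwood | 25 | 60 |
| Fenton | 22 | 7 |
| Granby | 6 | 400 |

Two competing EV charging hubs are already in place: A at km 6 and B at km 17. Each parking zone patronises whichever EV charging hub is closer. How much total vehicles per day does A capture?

480

The indifferent point is the midpoint (6+17)/2 = 11.5; parking zones left of it (closer to A at 6) go to A, those right go to B.
  Denby at 1 (w=80) → A
  Granby at 6 (w=400) → A
  Calder at 13 (w=4) → B
  Brookfield at 17 (w=50) → B
  Ashton at 21 (w=3) → B
  Fenton at 22 (w=7) → B
  Elwood at 25 (w=60) → B
A captures 480; B captures 124.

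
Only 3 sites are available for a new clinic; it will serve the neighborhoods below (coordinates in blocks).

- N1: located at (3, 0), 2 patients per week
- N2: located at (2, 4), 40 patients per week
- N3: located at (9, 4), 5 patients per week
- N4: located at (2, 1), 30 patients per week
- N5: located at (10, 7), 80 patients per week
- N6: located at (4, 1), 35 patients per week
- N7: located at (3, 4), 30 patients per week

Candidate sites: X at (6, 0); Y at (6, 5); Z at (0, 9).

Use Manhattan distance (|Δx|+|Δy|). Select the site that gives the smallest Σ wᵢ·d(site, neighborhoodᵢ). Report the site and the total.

Y, total 1286 blocks

Total weighted distance at each candidate:
  X (6, 0): total = 1706
  Y (6, 5): total = 1286
  Z (0, 9): total = 2294
Minimum is at Y with total 1286 blocks.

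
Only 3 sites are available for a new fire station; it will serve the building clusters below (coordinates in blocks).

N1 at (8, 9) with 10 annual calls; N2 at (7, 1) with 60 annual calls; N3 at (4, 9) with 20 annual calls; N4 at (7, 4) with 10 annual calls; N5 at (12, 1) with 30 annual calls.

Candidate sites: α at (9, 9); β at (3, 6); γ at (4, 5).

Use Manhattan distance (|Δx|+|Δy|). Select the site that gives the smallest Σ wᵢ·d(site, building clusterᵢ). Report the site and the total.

γ, total 980 blocks

Total weighted distance at each candidate:
  α (9, 9): total = 1110
  β (3, 6): total = 1180
  γ (4, 5): total = 980
Minimum is at γ with total 980 blocks.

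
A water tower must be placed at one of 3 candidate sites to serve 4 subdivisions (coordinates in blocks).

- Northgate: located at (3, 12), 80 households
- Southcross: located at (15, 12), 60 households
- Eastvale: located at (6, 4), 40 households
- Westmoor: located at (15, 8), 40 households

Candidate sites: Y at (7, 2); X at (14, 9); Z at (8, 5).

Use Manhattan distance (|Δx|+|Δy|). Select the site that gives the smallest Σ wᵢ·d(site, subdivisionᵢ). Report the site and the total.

X, total 1960 blocks

Total weighted distance at each candidate:
  Y (7, 2): total = 2880
  X (14, 9): total = 1960
  Z (8, 5): total = 2320
Minimum is at X with total 1960 blocks.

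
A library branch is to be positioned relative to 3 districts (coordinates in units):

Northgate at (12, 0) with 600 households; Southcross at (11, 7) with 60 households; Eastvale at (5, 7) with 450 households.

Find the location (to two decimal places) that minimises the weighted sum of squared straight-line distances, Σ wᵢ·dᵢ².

The minimiser of Σwᵢ‖p−pᵢ‖² is the weighted centroid p* = (Σwᵢpᵢ)/(Σwᵢ).
Σwᵢ = 1110.
Σwᵢxᵢ = 600·12 + 60·11 + 450·5 = 10110.
Σwᵢyᵢ = 600·0 + 60·7 + 450·7 = 3570.
x* = 10110/1110 = 9.11, y* = 3570/1110 = 3.22.

(9.11, 3.22)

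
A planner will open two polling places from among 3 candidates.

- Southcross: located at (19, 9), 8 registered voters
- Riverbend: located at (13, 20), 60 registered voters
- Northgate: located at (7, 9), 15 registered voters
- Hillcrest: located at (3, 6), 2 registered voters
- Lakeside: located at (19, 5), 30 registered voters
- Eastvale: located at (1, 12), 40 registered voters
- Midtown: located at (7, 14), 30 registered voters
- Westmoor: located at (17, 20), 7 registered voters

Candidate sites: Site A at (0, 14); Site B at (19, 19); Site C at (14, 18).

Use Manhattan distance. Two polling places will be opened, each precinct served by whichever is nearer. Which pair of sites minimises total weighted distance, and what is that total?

Evaluate every pair (each demand assigned to the nearer of the two):
  {Site A, Site C}: total = 1399
  {Site A, Site B}: total = 1473
  {Site B, Site C}: total = 2077
Best pair: {Site A, Site C} with total 1399.

{Site A, Site C}, total 1399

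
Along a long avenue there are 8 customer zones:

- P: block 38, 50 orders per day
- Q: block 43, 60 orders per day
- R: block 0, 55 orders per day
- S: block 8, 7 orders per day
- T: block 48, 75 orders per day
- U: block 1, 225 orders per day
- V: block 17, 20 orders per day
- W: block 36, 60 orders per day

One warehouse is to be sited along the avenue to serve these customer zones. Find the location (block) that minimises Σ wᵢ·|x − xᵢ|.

x = 1

For a sum of weighted absolute distances on a line, the optimum is the weighted median (not the mean). Total weight W = 552; half-weight = 276.
Sort by position and accumulate weight:
  block 0 (R, w=55) → cum 55
  block 1 (U, w=225) → cum 280  ≥ 276 → median here
  block 8 (S, w=7) → cum 287
  block 17 (V, w=20) → cum 307
  block 36 (W, w=60) → cum 367
  block 38 (P, w=50) → cum 417
  block 43 (Q, w=60) → cum 477
  block 48 (T, w=75) → cum 552
Optimal location: block 1.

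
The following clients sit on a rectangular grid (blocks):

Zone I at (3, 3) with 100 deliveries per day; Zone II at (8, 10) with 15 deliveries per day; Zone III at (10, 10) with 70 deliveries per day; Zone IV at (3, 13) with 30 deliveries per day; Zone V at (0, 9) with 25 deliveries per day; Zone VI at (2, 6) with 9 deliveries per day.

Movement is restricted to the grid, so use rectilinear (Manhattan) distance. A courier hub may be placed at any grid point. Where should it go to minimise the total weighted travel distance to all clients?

Manhattan distance separates: Σwᵢ(|x−xᵢ|+|y−yᵢ|) = Σwᵢ|x−xᵢ| + Σwᵢ|y−yᵢ|, so x and y are optimised independently as 1-D weighted medians.
Total weight W = 249; half = 124.5.
x-coordinate, sorted with cumulative weight:
  x=0 (Zone V, w=25) cum 25
  x=2 (Zone VI, w=9) cum 34
  x=3 (Zone I, w=100) cum 134  ← median
  x=3 (Zone IV, w=30) cum 164
  x=8 (Zone II, w=15) cum 179
  x=10 (Zone III, w=70) cum 249
⇒ x* = 3
y-coordinate, sorted with cumulative weight:
  y=3 (Zone I, w=100) cum 100
  y=6 (Zone VI, w=9) cum 109
  y=9 (Zone V, w=25) cum 134  ← median
  y=10 (Zone II, w=15) cum 149
  y=10 (Zone III, w=70) cum 219
  y=13 (Zone IV, w=30) cum 249
⇒ y* = 9

(3, 9)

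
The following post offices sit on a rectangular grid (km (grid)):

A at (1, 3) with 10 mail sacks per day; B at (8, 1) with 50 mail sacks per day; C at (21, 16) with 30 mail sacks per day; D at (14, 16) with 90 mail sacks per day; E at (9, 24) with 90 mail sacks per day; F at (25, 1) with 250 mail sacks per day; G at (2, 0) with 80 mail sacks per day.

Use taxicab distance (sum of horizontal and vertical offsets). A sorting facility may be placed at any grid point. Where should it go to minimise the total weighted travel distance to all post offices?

(14, 1)

Manhattan distance separates: Σwᵢ(|x−xᵢ|+|y−yᵢ|) = Σwᵢ|x−xᵢ| + Σwᵢ|y−yᵢ|, so x and y are optimised independently as 1-D weighted medians.
Total weight W = 600; half = 300.
x-coordinate, sorted with cumulative weight:
  x=1 (A, w=10) cum 10
  x=2 (G, w=80) cum 90
  x=8 (B, w=50) cum 140
  x=9 (E, w=90) cum 230
  x=14 (D, w=90) cum 320  ← median
  x=21 (C, w=30) cum 350
  x=25 (F, w=250) cum 600
⇒ x* = 14
y-coordinate, sorted with cumulative weight:
  y=0 (G, w=80) cum 80
  y=1 (B, w=50) cum 130
  y=1 (F, w=250) cum 380  ← median
  y=3 (A, w=10) cum 390
  y=16 (C, w=30) cum 420
  y=16 (D, w=90) cum 510
  y=24 (E, w=90) cum 600
⇒ y* = 1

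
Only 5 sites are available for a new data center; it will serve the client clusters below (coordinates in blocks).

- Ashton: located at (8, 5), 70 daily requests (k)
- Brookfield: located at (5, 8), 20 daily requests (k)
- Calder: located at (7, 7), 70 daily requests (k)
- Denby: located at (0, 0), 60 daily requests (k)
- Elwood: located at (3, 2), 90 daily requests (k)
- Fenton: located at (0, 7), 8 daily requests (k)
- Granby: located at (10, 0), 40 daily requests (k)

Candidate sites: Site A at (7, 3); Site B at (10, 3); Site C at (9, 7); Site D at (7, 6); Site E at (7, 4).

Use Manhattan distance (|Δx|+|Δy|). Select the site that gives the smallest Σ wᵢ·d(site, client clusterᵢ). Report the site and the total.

Total weighted distance at each candidate:
  Site A (7, 3): total = 2008
  Site B (10, 3): total = 2702
  Site C (9, 7): total = 2792
  Site D (7, 6): total = 2214
  Site E (7, 4): total = 2030
Minimum is at Site A with total 2008 blocks.

Site A, total 2008 blocks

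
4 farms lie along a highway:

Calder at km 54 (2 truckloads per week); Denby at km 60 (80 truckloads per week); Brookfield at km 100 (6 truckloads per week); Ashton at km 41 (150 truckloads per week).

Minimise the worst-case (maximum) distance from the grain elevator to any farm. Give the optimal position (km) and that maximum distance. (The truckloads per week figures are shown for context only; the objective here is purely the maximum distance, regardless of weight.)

The 1-center on a line is the midpoint of the two extreme points: leftmost at 41, rightmost at 100.
Optimal location = (41 + 100)/2 = 70.5; maximum distance = (100 − 41)/2 = 29.5.

location 70.5, max distance 29.5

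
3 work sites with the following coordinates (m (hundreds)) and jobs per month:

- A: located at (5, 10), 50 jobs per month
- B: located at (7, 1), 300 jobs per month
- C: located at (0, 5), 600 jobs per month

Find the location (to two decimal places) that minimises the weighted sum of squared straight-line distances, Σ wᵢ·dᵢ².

The minimiser of Σwᵢ‖p−pᵢ‖² is the weighted centroid p* = (Σwᵢpᵢ)/(Σwᵢ).
Σwᵢ = 950.
Σwᵢxᵢ = 50·5 + 300·7 + 600·0 = 2350.
Σwᵢyᵢ = 50·10 + 300·1 + 600·5 = 3800.
x* = 2350/950 = 2.47, y* = 3800/950 = 4.00.

(2.47, 4.00)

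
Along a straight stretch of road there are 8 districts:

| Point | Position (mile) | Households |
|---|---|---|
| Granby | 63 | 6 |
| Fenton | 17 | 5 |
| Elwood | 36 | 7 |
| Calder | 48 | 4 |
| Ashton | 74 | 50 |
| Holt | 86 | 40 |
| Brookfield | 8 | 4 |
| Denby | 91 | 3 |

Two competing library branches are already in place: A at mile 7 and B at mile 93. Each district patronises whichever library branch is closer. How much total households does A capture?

20

The indifferent point is the midpoint (7+93)/2 = 50; districts left of it (closer to A at 7) go to A, those right go to B.
  Brookfield at 8 (w=4) → A
  Fenton at 17 (w=5) → A
  Elwood at 36 (w=7) → A
  Calder at 48 (w=4) → A
  Granby at 63 (w=6) → B
  Ashton at 74 (w=50) → B
  Holt at 86 (w=40) → B
  Denby at 91 (w=3) → B
A captures 20; B captures 99.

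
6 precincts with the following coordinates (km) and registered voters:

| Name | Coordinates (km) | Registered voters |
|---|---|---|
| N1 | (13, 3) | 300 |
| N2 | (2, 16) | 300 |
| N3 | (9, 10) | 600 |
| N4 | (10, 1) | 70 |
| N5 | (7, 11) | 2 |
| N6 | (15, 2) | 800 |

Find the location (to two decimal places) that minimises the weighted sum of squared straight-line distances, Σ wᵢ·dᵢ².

(10.91, 6.46)

The minimiser of Σwᵢ‖p−pᵢ‖² is the weighted centroid p* = (Σwᵢpᵢ)/(Σwᵢ).
Σwᵢ = 2072.
Σwᵢxᵢ = 300·13 + 300·2 + 600·9 + 70·10 + 2·7 + 800·15 = 22614.
Σwᵢyᵢ = 300·3 + 300·16 + 600·10 + 70·1 + 2·11 + 800·2 = 13392.
x* = 22614/2072 = 10.91, y* = 13392/2072 = 6.46.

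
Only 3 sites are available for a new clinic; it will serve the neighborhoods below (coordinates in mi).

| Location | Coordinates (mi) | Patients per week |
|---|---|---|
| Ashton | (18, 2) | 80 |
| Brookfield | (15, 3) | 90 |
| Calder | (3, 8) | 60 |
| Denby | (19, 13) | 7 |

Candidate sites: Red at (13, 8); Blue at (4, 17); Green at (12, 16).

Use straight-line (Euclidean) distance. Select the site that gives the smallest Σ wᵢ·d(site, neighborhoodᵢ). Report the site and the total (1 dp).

Red, total 1764.2 mi

Total weighted distance at each candidate:
  Red (13, 8): total = 1764.2
  Blue (4, 17): total = 3895.9
  Green (12, 16): total = 3195.1
Minimum is at Red with total 1764.2 mi.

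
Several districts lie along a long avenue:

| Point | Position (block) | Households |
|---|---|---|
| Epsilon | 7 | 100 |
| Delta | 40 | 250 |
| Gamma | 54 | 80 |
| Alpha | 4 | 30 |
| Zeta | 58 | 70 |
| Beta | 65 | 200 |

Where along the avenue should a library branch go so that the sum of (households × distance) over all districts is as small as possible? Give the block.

x = 40

For a sum of weighted absolute distances on a line, the optimum is the weighted median (not the mean). Total weight W = 730; half-weight = 365.
Sort by position and accumulate weight:
  block 4 (Alpha, w=30) → cum 30
  block 7 (Epsilon, w=100) → cum 130
  block 40 (Delta, w=250) → cum 380  ≥ 365 → median here
  block 54 (Gamma, w=80) → cum 460
  block 58 (Zeta, w=70) → cum 530
  block 65 (Beta, w=200) → cum 730
Optimal location: block 40.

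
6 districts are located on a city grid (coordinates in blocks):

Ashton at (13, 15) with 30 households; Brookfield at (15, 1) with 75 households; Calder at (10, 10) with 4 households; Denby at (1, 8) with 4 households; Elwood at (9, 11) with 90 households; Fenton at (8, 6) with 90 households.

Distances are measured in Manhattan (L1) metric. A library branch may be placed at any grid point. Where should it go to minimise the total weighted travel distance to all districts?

(9, 6)

Manhattan distance separates: Σwᵢ(|x−xᵢ|+|y−yᵢ|) = Σwᵢ|x−xᵢ| + Σwᵢ|y−yᵢ|, so x and y are optimised independently as 1-D weighted medians.
Total weight W = 293; half = 146.5.
x-coordinate, sorted with cumulative weight:
  x=1 (Denby, w=4) cum 4
  x=8 (Fenton, w=90) cum 94
  x=9 (Elwood, w=90) cum 184  ← median
  x=10 (Calder, w=4) cum 188
  x=13 (Ashton, w=30) cum 218
  x=15 (Brookfield, w=75) cum 293
⇒ x* = 9
y-coordinate, sorted with cumulative weight:
  y=1 (Brookfield, w=75) cum 75
  y=6 (Fenton, w=90) cum 165  ← median
  y=8 (Denby, w=4) cum 169
  y=10 (Calder, w=4) cum 173
  y=11 (Elwood, w=90) cum 263
  y=15 (Ashton, w=30) cum 293
⇒ y* = 6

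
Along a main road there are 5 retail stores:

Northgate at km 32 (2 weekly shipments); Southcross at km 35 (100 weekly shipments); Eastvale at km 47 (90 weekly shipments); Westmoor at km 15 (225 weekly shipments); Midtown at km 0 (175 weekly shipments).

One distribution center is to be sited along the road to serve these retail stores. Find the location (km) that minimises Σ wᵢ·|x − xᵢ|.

For a sum of weighted absolute distances on a line, the optimum is the weighted median (not the mean). Total weight W = 592; half-weight = 296.
Sort by position and accumulate weight:
  km 0 (Midtown, w=175) → cum 175
  km 15 (Westmoor, w=225) → cum 400  ≥ 296 → median here
  km 32 (Northgate, w=2) → cum 402
  km 35 (Southcross, w=100) → cum 502
  km 47 (Eastvale, w=90) → cum 592
Optimal location: km 15.

x = 15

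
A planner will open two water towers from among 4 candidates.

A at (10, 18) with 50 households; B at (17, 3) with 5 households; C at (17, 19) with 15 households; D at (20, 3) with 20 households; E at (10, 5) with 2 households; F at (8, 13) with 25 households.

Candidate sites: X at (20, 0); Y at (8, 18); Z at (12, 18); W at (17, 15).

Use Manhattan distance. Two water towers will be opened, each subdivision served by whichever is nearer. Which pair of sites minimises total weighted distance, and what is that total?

Evaluate every pair (each demand assigned to the nearer of the two):
  {X, Y}: total = 495
  {X, Z}: total = 535
  {Y, W}: total = 675
  {Z, W}: total = 775
  {Y, Z}: total = 905
  {X, W}: total = 955
Best pair: {X, Y} with total 495.

{X, Y}, total 495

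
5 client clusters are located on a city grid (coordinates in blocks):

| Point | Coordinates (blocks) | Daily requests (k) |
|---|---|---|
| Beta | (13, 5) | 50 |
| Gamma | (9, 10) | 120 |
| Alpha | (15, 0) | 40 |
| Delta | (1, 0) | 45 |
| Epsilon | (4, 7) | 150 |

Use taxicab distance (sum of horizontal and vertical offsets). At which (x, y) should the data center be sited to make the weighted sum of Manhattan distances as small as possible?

Manhattan distance separates: Σwᵢ(|x−xᵢ|+|y−yᵢ|) = Σwᵢ|x−xᵢ| + Σwᵢ|y−yᵢ|, so x and y are optimised independently as 1-D weighted medians.
Total weight W = 405; half = 202.5.
x-coordinate, sorted with cumulative weight:
  x=1 (Delta, w=45) cum 45
  x=4 (Epsilon, w=150) cum 195
  x=9 (Gamma, w=120) cum 315  ← median
  x=13 (Beta, w=50) cum 365
  x=15 (Alpha, w=40) cum 405
⇒ x* = 9
y-coordinate, sorted with cumulative weight:
  y=0 (Alpha, w=40) cum 40
  y=0 (Delta, w=45) cum 85
  y=5 (Beta, w=50) cum 135
  y=7 (Epsilon, w=150) cum 285  ← median
  y=10 (Gamma, w=120) cum 405
⇒ y* = 7

(9, 7)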